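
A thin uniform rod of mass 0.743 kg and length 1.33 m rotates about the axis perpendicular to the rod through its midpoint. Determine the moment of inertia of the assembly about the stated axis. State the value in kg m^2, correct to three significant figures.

I_cm = (1/12)ML² = (1/12)(0.743)(1.33)² = 0.10952 kg m^2; axis through the centre, so I = 0.10952 kg m^2.

0.110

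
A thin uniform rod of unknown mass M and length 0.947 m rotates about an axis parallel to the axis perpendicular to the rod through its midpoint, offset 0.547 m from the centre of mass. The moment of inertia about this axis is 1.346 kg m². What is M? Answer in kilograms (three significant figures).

I = I_cm + Md² = (1/12)ML² + Md² = M·[0.0833333·(0.947)² + (0.547)²] = M·0.37394.
So M = 1.346 / 0.37394 = 3.5995 kg.

3.60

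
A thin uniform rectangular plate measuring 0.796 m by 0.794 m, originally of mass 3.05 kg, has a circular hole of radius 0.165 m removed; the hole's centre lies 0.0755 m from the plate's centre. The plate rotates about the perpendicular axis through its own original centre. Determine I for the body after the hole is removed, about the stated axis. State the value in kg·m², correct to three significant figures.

0.313

Unpierced body about its centre: I₀ = (1/12)M(a²+b²) = (1/12)(3.05)[(0.796)² + (0.794)²] = 0.32128 kg·m².
The removed disk has mass m = M·πr²/(ab) = (3.05)·π(0.165)²/(0.796·0.794) = 0.41275 kg (same uniform areal density).
Its moment of inertia about the rotation axis (parallel-axis theorem): I_hole = (1/2)mr² + md² = (1/2)(0.41275)(0.165)² + (0.41275)(0.0755)² = 0.0079713 kg·m².
Treating the hole as negative mass, I = I₀ − I_hole = 0.32128 − 0.0079713 = 0.31331 kg·m².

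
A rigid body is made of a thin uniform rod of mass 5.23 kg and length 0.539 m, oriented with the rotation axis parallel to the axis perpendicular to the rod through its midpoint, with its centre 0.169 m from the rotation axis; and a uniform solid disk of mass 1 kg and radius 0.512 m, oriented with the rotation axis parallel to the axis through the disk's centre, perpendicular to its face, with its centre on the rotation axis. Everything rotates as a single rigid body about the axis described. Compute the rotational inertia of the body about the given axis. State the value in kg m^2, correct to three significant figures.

Thin rod: I_cm = (1/12)ML² = (1/12)(5.23)(0.539)² = 0.12662 kg m^2; centre at d = 0.169 m, so the parallel axis theorem gives I = 0.12662 + (5.23)(0.169)² = 0.27599 kg m^2.
Solid disk: I_cm = (1/2)MR² = (1/2)(1)(0.512)² = 0.13107 kg m^2; axis through the centre, so I = 0.13107 kg m^2.
Total I = 0.27599 + 0.13107 = 0.40706 kg m^2.

0.407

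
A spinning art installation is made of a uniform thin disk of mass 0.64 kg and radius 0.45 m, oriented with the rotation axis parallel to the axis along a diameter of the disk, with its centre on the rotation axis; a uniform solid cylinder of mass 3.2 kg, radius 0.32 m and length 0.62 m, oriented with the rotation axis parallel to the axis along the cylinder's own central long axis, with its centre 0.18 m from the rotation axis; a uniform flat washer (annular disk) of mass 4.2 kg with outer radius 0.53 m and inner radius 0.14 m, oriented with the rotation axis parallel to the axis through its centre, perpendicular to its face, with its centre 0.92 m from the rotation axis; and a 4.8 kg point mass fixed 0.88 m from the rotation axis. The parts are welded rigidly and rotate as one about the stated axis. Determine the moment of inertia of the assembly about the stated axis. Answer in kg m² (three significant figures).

8.20

Thin disk: I_cm = (1/4)MR² = (1/4)(0.64)(0.45)² = 0.0324 kg m²; axis through the centre, so I = 0.0324 kg m².
Solid cylinder: I_cm = (1/2)MR² = (1/2)(3.2)(0.32)² = 0.16384 kg m²; centre at d = 0.18 m, so I = I_cm + Md² gives I = 0.16384 + (3.2)(0.18)² = 0.26752 kg m².
Annular disk: I_cm = (1/2)M(R²+r²) = (1/2)(4.2)[(0.53)² + (0.14)²] = 0.63105 kg m²; centre at d = 0.92 m, so I = I_cm + Md² gives I = 0.63105 + (4.2)(0.92)² = 4.1859 kg m².
Point mass: I_cm = 0; centre at d = 0.88 m, so I = I_cm + Md² gives I = 0 + (4.8)(0.88)² = 3.7171 kg m².
Total I = 0.0324 + 0.26752 + 4.1859 + 3.7171 = 8.203 kg m².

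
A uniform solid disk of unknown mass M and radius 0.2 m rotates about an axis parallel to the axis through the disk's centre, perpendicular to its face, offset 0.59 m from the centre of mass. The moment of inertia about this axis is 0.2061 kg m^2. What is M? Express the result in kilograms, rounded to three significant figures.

I = I_cm + Md² = (1/2)MR² + Md² = M·[0.5·(0.2)² + (0.59)²] = M·0.3681.
So M = 0.2061 / 0.3681 = 0.5599 kg.

0.560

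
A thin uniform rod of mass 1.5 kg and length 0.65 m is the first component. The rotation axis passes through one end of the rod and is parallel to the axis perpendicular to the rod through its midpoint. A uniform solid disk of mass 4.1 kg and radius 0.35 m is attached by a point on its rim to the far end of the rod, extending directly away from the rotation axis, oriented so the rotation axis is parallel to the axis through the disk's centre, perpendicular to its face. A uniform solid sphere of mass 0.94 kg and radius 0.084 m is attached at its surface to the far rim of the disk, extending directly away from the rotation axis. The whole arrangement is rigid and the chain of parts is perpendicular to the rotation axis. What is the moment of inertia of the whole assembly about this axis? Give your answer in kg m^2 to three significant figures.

Thin rod: I_cm = (1/12)ML² = (1/12)(1.5)(0.65)² = 0.052813 kg m^2; centre at d = 0.325 m, so I = I_cm + Md² gives I = 0.052813 + (1.5)(0.325)² = 0.21125 kg m^2.
Solid disk: I_cm = (1/2)MR² = (1/2)(4.1)(0.35)² = 0.25112 kg m^2; centre at d = 0.325 + 0.325 + 0.35 = 1 m, so I = I_cm + Md² gives I = 0.25112 + (4.1)(1)² = 4.3511 kg m^2.
Solid sphere: I_cm = (2/5)MR² = (2/5)(0.94)(0.084)² = 0.0026531 kg m^2; centre at d = 0.325 + 0.325 + 0.35 + 0.35 + 0.084 = 1.434 m, so I = I_cm + Md² gives I = 0.0026531 + (0.94)(1.434)² = 1.9356 kg m^2.
Total I = 0.21125 + 4.3511 + 1.9356 = 6.498 kg m^2.

6.50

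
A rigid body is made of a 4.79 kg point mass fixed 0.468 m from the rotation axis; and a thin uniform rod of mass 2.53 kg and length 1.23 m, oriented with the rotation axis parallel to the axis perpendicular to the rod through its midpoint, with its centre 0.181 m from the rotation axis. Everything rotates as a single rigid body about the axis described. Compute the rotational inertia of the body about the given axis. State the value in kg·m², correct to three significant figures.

Point mass: I_cm = 0; centre at d = 0.468 m, so the parallel axis theorem gives I = 0 + (4.79)(0.468)² = 1.0491 kg·m².
Thin rod: I_cm = (1/12)ML² = (1/12)(2.53)(1.23)² = 0.31897 kg·m²; centre at d = 0.181 m, so the parallel axis theorem gives I = 0.31897 + (2.53)(0.181)² = 0.40186 kg·m².
Total I = 1.0491 + 0.40186 = 1.451 kg·m².

1.45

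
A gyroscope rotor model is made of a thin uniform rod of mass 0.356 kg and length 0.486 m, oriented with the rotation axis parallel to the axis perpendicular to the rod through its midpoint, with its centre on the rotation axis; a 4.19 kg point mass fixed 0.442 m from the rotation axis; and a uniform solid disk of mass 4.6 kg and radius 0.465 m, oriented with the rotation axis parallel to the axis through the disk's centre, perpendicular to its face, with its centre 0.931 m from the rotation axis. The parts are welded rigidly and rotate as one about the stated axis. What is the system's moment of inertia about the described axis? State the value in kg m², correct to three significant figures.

Thin rod: I_cm = (1/12)ML² = (1/12)(0.356)(0.486)² = 0.0070071 kg m²; axis through the centre, so I = 0.0070071 kg m².
Point mass: I_cm = 0; centre at d = 0.442 m, so I = I_cm + Md² gives I = 0 + (4.19)(0.442)² = 0.81858 kg m².
Solid disk: I_cm = (1/2)MR² = (1/2)(4.6)(0.465)² = 0.49732 kg m²; centre at d = 0.931 m, so I = I_cm + Md² gives I = 0.49732 + (4.6)(0.931)² = 4.4844 kg m².
Total I = 0.0070071 + 0.81858 + 4.4844 = 5.31 kg m².

5.31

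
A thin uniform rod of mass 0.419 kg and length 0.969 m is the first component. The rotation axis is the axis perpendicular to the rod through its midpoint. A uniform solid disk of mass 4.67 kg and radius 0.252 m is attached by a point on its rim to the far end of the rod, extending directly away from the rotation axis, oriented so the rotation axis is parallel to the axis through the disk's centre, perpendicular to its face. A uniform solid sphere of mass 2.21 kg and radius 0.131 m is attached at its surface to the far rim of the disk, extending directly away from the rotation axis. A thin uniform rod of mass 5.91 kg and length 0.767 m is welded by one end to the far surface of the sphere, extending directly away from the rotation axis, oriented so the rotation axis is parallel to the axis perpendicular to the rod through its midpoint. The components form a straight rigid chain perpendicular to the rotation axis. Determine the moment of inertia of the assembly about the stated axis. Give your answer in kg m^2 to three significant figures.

Thin rod: I_cm = (1/12)ML² = (1/12)(0.419)(0.969)² = 0.032785 kg m^2; axis through the centre, so I = 0.032785 kg m^2.
Solid disk: I_cm = (1/2)MR² = (1/2)(4.67)(0.252)² = 0.14828 kg m^2; centre at d = 0.4845 + 0.252 = 0.7365 m, so I = I_cm + Md² gives I = 0.14828 + (4.67)(0.7365)² = 2.6814 kg m^2.
Solid sphere: I_cm = (2/5)MR² = (2/5)(2.21)(0.131)² = 0.01517 kg m^2; centre at d = 0.4845 + 0.252 + 0.252 + 0.131 = 1.1195 m, so I = I_cm + Md² gives I = 0.01517 + (2.21)(1.1195)² = 2.7849 kg m^2.
Thin rod: I_cm = (1/12)ML² = (1/12)(5.91)(0.767)² = 0.28973 kg m^2; centre at d = 0.4845 + 0.252 + 0.252 + 0.131 + 0.131 + 0.3835 = 1.634 m, so I = I_cm + Md² gives I = 0.28973 + (5.91)(1.634)² = 16.069 kg m^2.
Total I = 0.032785 + 2.6814 + 2.7849 + 16.069 = 21.568 kg m^2.

21.6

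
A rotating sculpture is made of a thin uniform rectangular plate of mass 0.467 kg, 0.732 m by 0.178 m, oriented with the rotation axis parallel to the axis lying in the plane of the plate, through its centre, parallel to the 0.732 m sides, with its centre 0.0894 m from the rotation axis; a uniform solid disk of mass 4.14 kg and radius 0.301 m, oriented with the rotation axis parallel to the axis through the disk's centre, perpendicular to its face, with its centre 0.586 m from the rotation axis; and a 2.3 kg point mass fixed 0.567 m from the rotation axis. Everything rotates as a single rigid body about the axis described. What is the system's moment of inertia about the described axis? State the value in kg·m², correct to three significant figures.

Rectangular plate: I_cm = (1/12)Mb² = (1/12)(0.467)(0.178)² = 0.001233 kg·m²; centre at d = 0.0894 m, so I = I_cm + Md² gives I = 0.001233 + (0.467)(0.0894)² = 0.0049655 kg·m².
Solid disk: I_cm = (1/2)MR² = (1/2)(4.14)(0.301)² = 0.18754 kg·m²; centre at d = 0.586 m, so I = I_cm + Md² gives I = 0.18754 + (4.14)(0.586)² = 1.6092 kg·m².
Point mass: I_cm = 0; centre at d = 0.567 m, so I = I_cm + Md² gives I = 0 + (2.3)(0.567)² = 0.73942 kg·m².
Total I = 0.0049655 + 1.6092 + 0.73942 = 2.3536 kg·m².

2.35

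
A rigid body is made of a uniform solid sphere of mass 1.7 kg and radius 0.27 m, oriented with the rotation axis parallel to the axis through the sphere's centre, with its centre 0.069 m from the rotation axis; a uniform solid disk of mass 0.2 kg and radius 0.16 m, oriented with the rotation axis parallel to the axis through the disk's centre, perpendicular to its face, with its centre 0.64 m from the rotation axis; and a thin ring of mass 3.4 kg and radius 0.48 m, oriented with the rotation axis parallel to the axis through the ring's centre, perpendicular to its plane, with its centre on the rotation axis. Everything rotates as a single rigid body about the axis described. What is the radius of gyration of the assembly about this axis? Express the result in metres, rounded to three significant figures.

0.418

Solid sphere: I_cm = (2/5)MR² = (2/5)(1.7)(0.27)² = 0.049572 kg m²; centre at d = 0.069 m, so I = I_cm + Md² gives I = 0.049572 + (1.7)(0.069)² = 0.057666 kg m².
Solid disk: I_cm = (1/2)MR² = (1/2)(0.2)(0.16)² = 0.00256 kg m²; centre at d = 0.64 m, so I = I_cm + Md² gives I = 0.00256 + (0.2)(0.64)² = 0.08448 kg m².
Thin ring: I_cm = MR² = (3.4)(0.48)² = 0.78336 kg m²; axis through the centre, so I = 0.78336 kg m².
Total I = 0.92551 kg m²; total mass M = 5.3 kg.
k = √(I/M) = √(0.92551/5.3) = 0.41788 m.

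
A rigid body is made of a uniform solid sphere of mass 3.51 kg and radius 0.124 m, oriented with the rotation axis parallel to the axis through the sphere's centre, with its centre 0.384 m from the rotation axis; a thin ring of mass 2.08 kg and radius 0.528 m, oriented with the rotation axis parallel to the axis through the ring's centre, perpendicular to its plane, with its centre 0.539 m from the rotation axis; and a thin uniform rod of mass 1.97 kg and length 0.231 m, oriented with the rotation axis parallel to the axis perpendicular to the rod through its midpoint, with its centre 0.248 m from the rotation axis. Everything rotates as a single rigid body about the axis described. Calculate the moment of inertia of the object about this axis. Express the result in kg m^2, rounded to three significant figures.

Solid sphere: I_cm = (2/5)MR² = (2/5)(3.51)(0.124)² = 0.021588 kg m^2; centre at d = 0.384 m, so I = I_cm + Md² gives I = 0.021588 + (3.51)(0.384)² = 0.53916 kg m^2.
Thin ring: I_cm = MR² = (2.08)(0.528)² = 0.57987 kg m^2; centre at d = 0.539 m, so I = I_cm + Md² gives I = 0.57987 + (2.08)(0.539)² = 1.1842 kg m^2.
Thin rod: I_cm = (1/12)ML² = (1/12)(1.97)(0.231)² = 0.0087601 kg m^2; centre at d = 0.248 m, so I = I_cm + Md² gives I = 0.0087601 + (1.97)(0.248)² = 0.12992 kg m^2.
Total I = 0.53916 + 1.1842 + 0.12992 = 1.8532 kg m^2.

1.85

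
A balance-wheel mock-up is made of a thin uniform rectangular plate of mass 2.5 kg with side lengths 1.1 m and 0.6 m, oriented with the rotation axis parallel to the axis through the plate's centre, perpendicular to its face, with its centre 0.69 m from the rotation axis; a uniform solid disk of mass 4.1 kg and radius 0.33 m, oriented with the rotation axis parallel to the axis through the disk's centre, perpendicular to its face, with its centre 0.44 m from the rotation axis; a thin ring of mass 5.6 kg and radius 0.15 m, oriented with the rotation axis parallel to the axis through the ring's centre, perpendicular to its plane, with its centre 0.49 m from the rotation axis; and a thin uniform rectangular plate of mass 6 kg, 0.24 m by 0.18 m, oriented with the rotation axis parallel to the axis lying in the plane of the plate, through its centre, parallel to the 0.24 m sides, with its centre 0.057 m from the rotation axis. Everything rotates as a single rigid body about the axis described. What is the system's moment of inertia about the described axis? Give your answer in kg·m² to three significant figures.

4.04

Rectangular plate: I_cm = (1/12)M(a²+b²) = (1/12)(2.5)[(1.1)² + (0.6)²] = 0.32708 kg·m²; centre at d = 0.69 m, so I = I_cm + Md² gives I = 0.32708 + (2.5)(0.69)² = 1.5173 kg·m².
Solid disk: I_cm = (1/2)MR² = (1/2)(4.1)(0.33)² = 0.22324 kg·m²; centre at d = 0.44 m, so I = I_cm + Md² gives I = 0.22324 + (4.1)(0.44)² = 1.017 kg·m².
Thin ring: I_cm = MR² = (5.6)(0.15)² = 0.126 kg·m²; centre at d = 0.49 m, so I = I_cm + Md² gives I = 0.126 + (5.6)(0.49)² = 1.4706 kg·m².
Rectangular plate: I_cm = (1/12)Mb² = (1/12)(6)(0.18)² = 0.0162 kg·m²; centre at d = 0.057 m, so I = I_cm + Md² gives I = 0.0162 + (6)(0.057)² = 0.035694 kg·m².
Total I = 1.5173 + 1.017 + 1.4706 + 0.035694 = 4.0406 kg·m².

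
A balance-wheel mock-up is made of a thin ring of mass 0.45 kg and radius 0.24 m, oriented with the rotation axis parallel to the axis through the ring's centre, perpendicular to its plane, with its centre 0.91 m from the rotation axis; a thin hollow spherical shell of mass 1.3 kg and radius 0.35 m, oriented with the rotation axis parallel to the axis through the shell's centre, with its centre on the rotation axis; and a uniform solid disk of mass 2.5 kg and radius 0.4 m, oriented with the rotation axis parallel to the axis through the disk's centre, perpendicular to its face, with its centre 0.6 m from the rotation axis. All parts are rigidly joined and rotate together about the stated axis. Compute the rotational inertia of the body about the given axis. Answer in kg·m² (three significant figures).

1.60

Thin ring: I_cm = MR² = (0.45)(0.24)² = 0.02592 kg·m²; centre at d = 0.91 m, so the parallel axis theorem gives I = 0.02592 + (0.45)(0.91)² = 0.39857 kg·m².
Spherical shell: I_cm = (2/3)MR² = (2/3)(1.3)(0.35)² = 0.10617 kg·m²; axis through the centre, so I = 0.10617 kg·m².
Solid disk: I_cm = (1/2)MR² = (1/2)(2.5)(0.4)² = 0.2 kg·m²; centre at d = 0.6 m, so the parallel axis theorem gives I = 0.2 + (2.5)(0.6)² = 1.1 kg·m².
Total I = 0.39857 + 0.10617 + 1.1 = 1.6047 kg·m².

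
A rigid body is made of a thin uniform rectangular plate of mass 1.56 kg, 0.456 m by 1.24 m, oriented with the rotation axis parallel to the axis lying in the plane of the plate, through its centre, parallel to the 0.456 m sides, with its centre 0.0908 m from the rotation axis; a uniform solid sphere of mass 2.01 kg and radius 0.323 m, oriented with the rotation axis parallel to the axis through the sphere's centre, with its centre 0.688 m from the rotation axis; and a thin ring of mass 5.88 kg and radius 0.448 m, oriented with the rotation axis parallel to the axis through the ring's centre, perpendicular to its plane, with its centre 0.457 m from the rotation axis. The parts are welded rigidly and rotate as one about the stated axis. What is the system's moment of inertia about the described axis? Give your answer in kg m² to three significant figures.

Rectangular plate: I_cm = (1/12)Mb² = (1/12)(1.56)(1.24)² = 0.19989 kg m²; centre at d = 0.0908 m, so I = I_cm + Md² gives I = 0.19989 + (1.56)(0.0908)² = 0.21275 kg m².
Solid sphere: I_cm = (2/5)MR² = (2/5)(2.01)(0.323)² = 0.083881 kg m²; centre at d = 0.688 m, so I = I_cm + Md² gives I = 0.083881 + (2.01)(0.688)² = 1.0353 kg m².
Thin ring: I_cm = MR² = (5.88)(0.448)² = 1.1801 kg m²; centre at d = 0.457 m, so I = I_cm + Md² gives I = 1.1801 + (5.88)(0.457)² = 2.4082 kg m².
Total I = 0.21275 + 1.0353 + 2.4082 = 3.6562 kg m².

3.66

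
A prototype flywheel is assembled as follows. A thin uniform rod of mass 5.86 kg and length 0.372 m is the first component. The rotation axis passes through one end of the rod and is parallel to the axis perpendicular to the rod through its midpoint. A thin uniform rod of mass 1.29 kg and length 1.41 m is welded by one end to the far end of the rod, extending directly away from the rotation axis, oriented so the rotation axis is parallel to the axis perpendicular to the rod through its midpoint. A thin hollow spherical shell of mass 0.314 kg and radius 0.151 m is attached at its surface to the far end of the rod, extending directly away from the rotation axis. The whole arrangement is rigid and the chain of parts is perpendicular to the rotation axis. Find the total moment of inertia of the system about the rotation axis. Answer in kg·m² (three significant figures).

3.16

Thin rod: I_cm = (1/12)ML² = (1/12)(5.86)(0.372)² = 0.067578 kg·m²; centre at d = 0.186 m, so I = I_cm + Md² gives I = 0.067578 + (5.86)(0.186)² = 0.27031 kg·m².
Thin rod: I_cm = (1/12)ML² = (1/12)(1.29)(1.41)² = 0.21372 kg·m²; centre at d = 0.186 + 0.186 + 0.705 = 1.077 m, so I = I_cm + Md² gives I = 0.21372 + (1.29)(1.077)² = 1.71 kg·m².
Spherical shell: I_cm = (2/3)MR² = (2/3)(0.314)(0.151)² = 0.004773 kg·m²; centre at d = 0.186 + 0.186 + 0.705 + 0.705 + 0.151 = 1.933 m, so I = I_cm + Md² gives I = 0.004773 + (0.314)(1.933)² = 1.178 kg·m².
Total I = 0.27031 + 1.71 + 1.178 = 3.1584 kg·m².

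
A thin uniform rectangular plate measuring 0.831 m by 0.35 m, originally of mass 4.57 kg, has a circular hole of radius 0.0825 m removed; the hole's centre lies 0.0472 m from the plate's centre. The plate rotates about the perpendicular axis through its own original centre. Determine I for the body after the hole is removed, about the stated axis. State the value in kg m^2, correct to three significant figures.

Unpierced body about its centre: I₀ = (1/12)M(a²+b²) = (1/12)(4.57)[(0.831)² + (0.35)²] = 0.30964 kg m^2.
The removed disk has mass m = M·πr²/(ab) = (4.57)·π(0.0825)²/(0.831·0.35) = 0.33597 kg (same uniform areal density).
Its moment of inertia about the rotation axis (parallel-axis theorem): I_hole = (1/2)mr² + md² = (1/2)(0.33597)(0.0825)² + (0.33597)(0.0472)² = 0.0018919 kg m^2.
Treating the hole as negative mass, I = I₀ − I_hole = 0.30964 − 0.0018919 = 0.30775 kg m^2.

0.308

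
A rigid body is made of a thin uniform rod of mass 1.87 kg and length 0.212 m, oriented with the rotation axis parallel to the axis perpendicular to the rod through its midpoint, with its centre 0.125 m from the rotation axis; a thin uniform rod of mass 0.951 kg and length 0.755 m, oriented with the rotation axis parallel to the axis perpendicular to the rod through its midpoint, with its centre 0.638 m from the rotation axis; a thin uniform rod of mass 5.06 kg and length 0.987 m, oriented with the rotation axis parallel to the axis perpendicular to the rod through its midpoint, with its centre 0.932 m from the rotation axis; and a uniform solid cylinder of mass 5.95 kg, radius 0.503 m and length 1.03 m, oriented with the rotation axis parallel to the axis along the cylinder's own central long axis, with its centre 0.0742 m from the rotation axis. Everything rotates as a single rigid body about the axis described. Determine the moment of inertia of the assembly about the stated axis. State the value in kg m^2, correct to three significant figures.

Thin rod: I_cm = (1/12)ML² = (1/12)(1.87)(0.212)² = 0.0070038 kg m^2; centre at d = 0.125 m, so the parallel axis theorem gives I = 0.0070038 + (1.87)(0.125)² = 0.036223 kg m^2.
Thin rod: I_cm = (1/12)ML² = (1/12)(0.951)(0.755)² = 0.045174 kg m^2; centre at d = 0.638 m, so the parallel axis theorem gives I = 0.045174 + (0.951)(0.638)² = 0.43227 kg m^2.
Thin rod: I_cm = (1/12)ML² = (1/12)(5.06)(0.987)² = 0.41077 kg m^2; centre at d = 0.932 m, so the parallel axis theorem gives I = 0.41077 + (5.06)(0.932)² = 4.806 kg m^2.
Solid cylinder: I_cm = (1/2)MR² = (1/2)(5.95)(0.503)² = 0.7527 kg m^2; centre at d = 0.0742 m, so the parallel axis theorem gives I = 0.7527 + (5.95)(0.0742)² = 0.78546 kg m^2.
Total I = 0.036223 + 0.43227 + 4.806 + 0.78546 = 6.06 kg m^2.

6.06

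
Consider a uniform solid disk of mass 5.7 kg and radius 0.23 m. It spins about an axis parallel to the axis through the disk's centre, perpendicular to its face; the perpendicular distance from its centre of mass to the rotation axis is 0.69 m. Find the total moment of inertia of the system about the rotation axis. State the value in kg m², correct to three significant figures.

2.86

I_cm = (1/2)MR² = (1/2)(5.7)(0.23)² = 0.15077 kg m²; centre at d = 0.69 m, so the parallel axis theorem gives I = 0.15077 + (5.7)(0.69)² = 2.8645 kg m².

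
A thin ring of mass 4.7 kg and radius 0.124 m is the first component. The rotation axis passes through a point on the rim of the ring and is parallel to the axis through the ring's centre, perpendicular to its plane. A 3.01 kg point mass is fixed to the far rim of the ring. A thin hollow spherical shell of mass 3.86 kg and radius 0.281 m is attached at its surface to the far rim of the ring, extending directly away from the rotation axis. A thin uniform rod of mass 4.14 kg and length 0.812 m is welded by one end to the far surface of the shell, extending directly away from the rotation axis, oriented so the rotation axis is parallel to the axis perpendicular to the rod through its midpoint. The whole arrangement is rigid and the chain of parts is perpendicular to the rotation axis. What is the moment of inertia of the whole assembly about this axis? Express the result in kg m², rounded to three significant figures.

Thin ring: I_cm = MR² = (4.7)(0.124)² = 0.072267 kg m²; centre at d = 0.124 m, so I = I_cm + Md² gives I = 0.072267 + (4.7)(0.124)² = 0.14453 kg m².
Point mass: I_cm = 0; centre at d = 0.124 + 0.124 = 0.248 m, so I = I_cm + Md² gives I = 0 + (3.01)(0.248)² = 0.18513 kg m².
Spherical shell: I_cm = (2/3)MR² = (2/3)(3.86)(0.281)² = 0.20319 kg m²; centre at d = 0.124 + 0.124 + 0.281 = 0.529 m, so I = I_cm + Md² gives I = 0.20319 + (3.86)(0.529)² = 1.2834 kg m².
Thin rod: I_cm = (1/12)ML² = (1/12)(4.14)(0.812)² = 0.22747 kg m²; centre at d = 0.124 + 0.124 + 0.281 + 0.281 + 0.406 = 1.216 m, so I = I_cm + Md² gives I = 0.22747 + (4.14)(1.216)² = 6.3491 kg m².
Total I = 0.14453 + 0.18513 + 1.2834 + 6.3491 = 7.9622 kg m².

7.96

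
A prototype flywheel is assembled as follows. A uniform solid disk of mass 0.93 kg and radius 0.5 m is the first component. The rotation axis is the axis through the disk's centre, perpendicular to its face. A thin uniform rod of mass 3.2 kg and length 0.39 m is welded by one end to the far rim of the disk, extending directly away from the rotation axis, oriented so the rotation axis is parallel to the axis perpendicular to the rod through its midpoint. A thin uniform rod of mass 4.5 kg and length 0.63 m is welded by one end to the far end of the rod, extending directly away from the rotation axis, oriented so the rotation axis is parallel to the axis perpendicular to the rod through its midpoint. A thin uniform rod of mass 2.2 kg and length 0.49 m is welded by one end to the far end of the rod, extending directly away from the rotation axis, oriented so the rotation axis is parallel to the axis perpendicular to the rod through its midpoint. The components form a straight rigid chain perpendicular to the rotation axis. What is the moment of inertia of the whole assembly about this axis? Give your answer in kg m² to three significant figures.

Solid disk: I_cm = (1/2)MR² = (1/2)(0.93)(0.5)² = 0.11625 kg m²; axis through the centre, so I = 0.11625 kg m².
Thin rod: I_cm = (1/12)ML² = (1/12)(3.2)(0.39)² = 0.04056 kg m²; centre at d = 0.5 + 0.195 = 0.695 m, so the parallel axis theorem gives I = 0.04056 + (3.2)(0.695)² = 1.5862 kg m².
Thin rod: I_cm = (1/12)ML² = (1/12)(4.5)(0.63)² = 0.14884 kg m²; centre at d = 0.5 + 0.195 + 0.195 + 0.315 = 1.205 m, so the parallel axis theorem gives I = 0.14884 + (4.5)(1.205)² = 6.683 kg m².
Thin rod: I_cm = (1/12)ML² = (1/12)(2.2)(0.49)² = 0.044018 kg m²; centre at d = 0.5 + 0.195 + 0.195 + 0.315 + 0.315 + 0.245 = 1.765 m, so the parallel axis theorem gives I = 0.044018 + (2.2)(1.765)² = 6.8975 kg m².
Total I = 0.11625 + 1.5862 + 6.683 + 6.8975 = 15.283 kg m².

15.3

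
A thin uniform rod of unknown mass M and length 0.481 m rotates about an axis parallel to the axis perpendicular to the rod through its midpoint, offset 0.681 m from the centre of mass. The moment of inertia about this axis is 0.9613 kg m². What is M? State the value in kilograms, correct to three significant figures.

1.99

I = I_cm + Md² = (1/12)ML² + Md² = M·[0.0833333·(0.481)² + (0.681)²] = M·0.48304.
So M = 0.9613 / 0.48304 = 1.9901 kg.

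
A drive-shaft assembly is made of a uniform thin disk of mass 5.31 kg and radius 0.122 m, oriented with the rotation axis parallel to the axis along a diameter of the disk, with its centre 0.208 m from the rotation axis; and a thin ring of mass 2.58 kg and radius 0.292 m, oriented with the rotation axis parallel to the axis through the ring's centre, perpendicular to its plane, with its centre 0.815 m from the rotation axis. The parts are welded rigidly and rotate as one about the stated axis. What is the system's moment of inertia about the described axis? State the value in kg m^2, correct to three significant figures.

Thin disk: I_cm = (1/4)MR² = (1/4)(5.31)(0.122)² = 0.019759 kg m^2; centre at d = 0.208 m, so I = I_cm + Md² gives I = 0.019759 + (5.31)(0.208)² = 0.24949 kg m^2.
Thin ring: I_cm = MR² = (2.58)(0.292)² = 0.21998 kg m^2; centre at d = 0.815 m, so I = I_cm + Md² gives I = 0.21998 + (2.58)(0.815)² = 1.9337 kg m^2.
Total I = 0.24949 + 1.9337 = 2.1832 kg m^2.

2.18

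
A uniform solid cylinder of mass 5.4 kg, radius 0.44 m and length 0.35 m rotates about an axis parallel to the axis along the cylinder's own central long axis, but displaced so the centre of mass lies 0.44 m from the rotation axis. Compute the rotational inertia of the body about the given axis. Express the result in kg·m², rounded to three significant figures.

I_cm = (1/2)MR² = (1/2)(5.4)(0.44)² = 0.52272 kg·m²; centre at d = 0.44 m, so I = I_cm + Md² gives I = 0.52272 + (5.4)(0.44)² = 1.5682 kg·m².

1.57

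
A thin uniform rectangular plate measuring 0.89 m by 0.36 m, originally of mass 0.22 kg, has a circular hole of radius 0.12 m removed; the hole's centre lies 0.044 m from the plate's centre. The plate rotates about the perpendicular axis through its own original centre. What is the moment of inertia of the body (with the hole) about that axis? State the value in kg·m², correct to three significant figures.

0.0166

Unpierced body about its centre: I₀ = (1/12)M(a²+b²) = (1/12)(0.22)[(0.89)² + (0.36)²] = 0.016898 kg·m².
The removed disk has mass m = M·πr²/(ab) = (0.22)·π(0.12)²/(0.89·0.36) = 0.031063 kg (same uniform areal density).
Its moment of inertia about the rotation axis (parallel-axis theorem): I_hole = (1/2)mr² + md² = (1/2)(0.031063)(0.12)² + (0.031063)(0.044)² = 0.00028379 kg·m².
Treating the hole as negative mass, I = I₀ − I_hole = 0.016898 − 0.00028379 = 0.016614 kg·m².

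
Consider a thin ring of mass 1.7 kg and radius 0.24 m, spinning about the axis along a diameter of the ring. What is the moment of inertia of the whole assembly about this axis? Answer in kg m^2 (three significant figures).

0.0490

I_cm = (1/2)MR² = (1/2)(1.7)(0.24)² = 0.04896 kg m^2; axis through the centre, so I = 0.04896 kg m^2.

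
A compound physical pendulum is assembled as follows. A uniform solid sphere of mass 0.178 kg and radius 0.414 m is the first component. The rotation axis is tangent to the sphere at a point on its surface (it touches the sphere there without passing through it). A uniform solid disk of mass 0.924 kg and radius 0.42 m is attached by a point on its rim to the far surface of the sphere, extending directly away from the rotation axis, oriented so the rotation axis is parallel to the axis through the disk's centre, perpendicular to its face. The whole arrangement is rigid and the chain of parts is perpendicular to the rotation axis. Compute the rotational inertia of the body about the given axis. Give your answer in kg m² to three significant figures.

1.56

Solid sphere: I_cm = (2/5)MR² = (2/5)(0.178)(0.414)² = 0.012203 kg m²; centre at d = 0.414 m, so I = I_cm + Md² gives I = 0.012203 + (0.178)(0.414)² = 0.042712 kg m².
Solid disk: I_cm = (1/2)MR² = (1/2)(0.924)(0.42)² = 0.081497 kg m²; centre at d = 0.414 + 0.414 + 0.42 = 1.248 m, so I = I_cm + Md² gives I = 0.081497 + (0.924)(1.248)² = 1.5206 kg m².
Total I = 0.042712 + 1.5206 = 1.5633 kg m².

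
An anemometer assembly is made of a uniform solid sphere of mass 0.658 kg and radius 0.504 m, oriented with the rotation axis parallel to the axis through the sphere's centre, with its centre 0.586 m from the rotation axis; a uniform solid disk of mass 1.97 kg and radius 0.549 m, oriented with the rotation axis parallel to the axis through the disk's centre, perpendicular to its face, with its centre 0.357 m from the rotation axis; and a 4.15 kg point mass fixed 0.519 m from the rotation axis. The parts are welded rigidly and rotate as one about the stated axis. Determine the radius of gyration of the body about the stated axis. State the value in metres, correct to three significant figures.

Solid sphere: I_cm = (2/5)MR² = (2/5)(0.658)(0.504)² = 0.066857 kg m^2; centre at d = 0.586 m, so I = I_cm + Md² gives I = 0.066857 + (0.658)(0.586)² = 0.29281 kg m^2.
Solid disk: I_cm = (1/2)MR² = (1/2)(1.97)(0.549)² = 0.29688 kg m^2; centre at d = 0.357 m, so I = I_cm + Md² gives I = 0.29688 + (1.97)(0.357)² = 0.54795 kg m^2.
Point mass: I_cm = 0; centre at d = 0.519 m, so I = I_cm + Md² gives I = 0 + (4.15)(0.519)² = 1.1178 kg m^2.
Total I = 1.9586 kg m^2; total mass M = 6.778 kg.
k = √(I/M) = √(1.9586/6.778) = 0.53756 m.

0.538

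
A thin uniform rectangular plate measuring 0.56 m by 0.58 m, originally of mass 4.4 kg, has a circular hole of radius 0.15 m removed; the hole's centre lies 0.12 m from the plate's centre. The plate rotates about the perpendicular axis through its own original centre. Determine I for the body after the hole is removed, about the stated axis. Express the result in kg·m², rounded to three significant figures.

0.214

Unpierced body about its centre: I₀ = (1/12)M(a²+b²) = (1/12)(4.4)[(0.56)² + (0.58)²] = 0.23833 kg·m².
The removed disk has mass m = M·πr²/(ab) = (4.4)·π(0.15)²/(0.56·0.58) = 0.95757 kg (same uniform areal density).
Its moment of inertia about the rotation axis (parallel-axis theorem): I_hole = (1/2)mr² + md² = (1/2)(0.95757)(0.15)² + (0.95757)(0.12)² = 0.024562 kg·m².
Treating the hole as negative mass, I = I₀ − I_hole = 0.23833 − 0.024562 = 0.21377 kg·m².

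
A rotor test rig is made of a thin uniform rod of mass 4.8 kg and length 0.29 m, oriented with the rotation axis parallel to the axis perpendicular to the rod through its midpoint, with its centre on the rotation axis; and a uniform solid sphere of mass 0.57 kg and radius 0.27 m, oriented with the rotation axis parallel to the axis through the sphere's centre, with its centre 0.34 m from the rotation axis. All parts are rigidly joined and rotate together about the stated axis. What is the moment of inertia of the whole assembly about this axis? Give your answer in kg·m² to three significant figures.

Thin rod: I_cm = (1/12)ML² = (1/12)(4.8)(0.29)² = 0.03364 kg·m²; axis through the centre, so I = 0.03364 kg·m².
Solid sphere: I_cm = (2/5)MR² = (2/5)(0.57)(0.27)² = 0.016621 kg·m²; centre at d = 0.34 m, so the parallel axis theorem gives I = 0.016621 + (0.57)(0.34)² = 0.082513 kg·m².
Total I = 0.03364 + 0.082513 = 0.11615 kg·m².

0.116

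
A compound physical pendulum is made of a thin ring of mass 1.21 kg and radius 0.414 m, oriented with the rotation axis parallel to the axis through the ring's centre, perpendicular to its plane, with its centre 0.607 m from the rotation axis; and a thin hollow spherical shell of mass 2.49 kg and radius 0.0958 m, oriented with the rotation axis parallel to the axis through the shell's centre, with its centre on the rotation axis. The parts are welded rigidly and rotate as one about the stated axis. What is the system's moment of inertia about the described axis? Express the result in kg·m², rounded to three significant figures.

0.668

Thin ring: I_cm = MR² = (1.21)(0.414)² = 0.20739 kg·m²; centre at d = 0.607 m, so the parallel axis theorem gives I = 0.20739 + (1.21)(0.607)² = 0.65321 kg·m².
Spherical shell: I_cm = (2/3)MR² = (2/3)(2.49)(0.0958)² = 0.015235 kg·m²; axis through the centre, so I = 0.015235 kg·m².
Total I = 0.65321 + 0.015235 = 0.66845 kg·m².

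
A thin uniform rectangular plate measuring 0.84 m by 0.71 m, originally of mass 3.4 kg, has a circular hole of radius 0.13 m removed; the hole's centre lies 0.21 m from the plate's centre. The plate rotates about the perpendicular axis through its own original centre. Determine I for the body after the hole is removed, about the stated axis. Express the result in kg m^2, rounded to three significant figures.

0.327

Unpierced body about its centre: I₀ = (1/12)M(a²+b²) = (1/12)(3.4)[(0.84)² + (0.71)²] = 0.34275 kg m^2.
The removed disk has mass m = M·πr²/(ab) = (3.4)·π(0.13)²/(0.84·0.71) = 0.30268 kg (same uniform areal density).
Its moment of inertia about the rotation axis (parallel-axis theorem): I_hole = (1/2)mr² + md² = (1/2)(0.30268)(0.13)² + (0.30268)(0.21)² = 0.015906 kg m^2.
Treating the hole as negative mass, I = I₀ − I_hole = 0.34275 − 0.015906 = 0.32684 kg m^2.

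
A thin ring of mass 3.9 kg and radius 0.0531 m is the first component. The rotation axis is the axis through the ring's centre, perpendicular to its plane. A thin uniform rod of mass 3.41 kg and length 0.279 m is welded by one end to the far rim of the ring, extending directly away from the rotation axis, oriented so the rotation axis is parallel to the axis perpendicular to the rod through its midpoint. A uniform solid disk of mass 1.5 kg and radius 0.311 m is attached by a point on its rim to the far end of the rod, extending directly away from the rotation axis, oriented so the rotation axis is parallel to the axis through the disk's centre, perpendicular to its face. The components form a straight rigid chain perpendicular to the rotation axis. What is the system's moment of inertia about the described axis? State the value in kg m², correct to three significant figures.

0.853

Thin ring: I_cm = MR² = (3.9)(0.0531)² = 0.010996 kg m²; axis through the centre, so I = 0.010996 kg m².
Thin rod: I_cm = (1/12)ML² = (1/12)(3.41)(0.279)² = 0.02212 kg m²; centre at d = 0.0531 + 0.1395 = 0.1926 m, so I = I_cm + Md² gives I = 0.02212 + (3.41)(0.1926)² = 0.14861 kg m².
Solid disk: I_cm = (1/2)MR² = (1/2)(1.5)(0.311)² = 0.072541 kg m²; centre at d = 0.0531 + 0.1395 + 0.1395 + 0.311 = 0.6431 m, so I = I_cm + Md² gives I = 0.072541 + (1.5)(0.6431)² = 0.69291 kg m².
Total I = 0.010996 + 0.14861 + 0.69291 = 0.85252 kg m².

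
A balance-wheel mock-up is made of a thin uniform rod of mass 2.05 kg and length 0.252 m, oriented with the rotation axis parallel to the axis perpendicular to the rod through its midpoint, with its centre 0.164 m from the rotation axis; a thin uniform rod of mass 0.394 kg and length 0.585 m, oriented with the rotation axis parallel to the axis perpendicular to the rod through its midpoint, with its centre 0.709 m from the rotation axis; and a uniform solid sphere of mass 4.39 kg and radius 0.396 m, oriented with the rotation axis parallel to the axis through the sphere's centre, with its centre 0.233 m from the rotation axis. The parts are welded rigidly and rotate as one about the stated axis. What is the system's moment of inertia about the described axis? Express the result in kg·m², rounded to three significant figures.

0.789

Thin rod: I_cm = (1/12)ML² = (1/12)(2.05)(0.252)² = 0.010849 kg·m²; centre at d = 0.164 m, so the parallel axis theorem gives I = 0.010849 + (2.05)(0.164)² = 0.065985 kg·m².
Thin rod: I_cm = (1/12)ML² = (1/12)(0.394)(0.585)² = 0.011236 kg·m²; centre at d = 0.709 m, so the parallel axis theorem gives I = 0.011236 + (0.394)(0.709)² = 0.20929 kg·m².
Solid sphere: I_cm = (2/5)MR² = (2/5)(4.39)(0.396)² = 0.27537 kg·m²; centre at d = 0.233 m, so the parallel axis theorem gives I = 0.27537 + (4.39)(0.233)² = 0.5137 kg·m².
Total I = 0.065985 + 0.20929 + 0.5137 = 0.78898 kg·m².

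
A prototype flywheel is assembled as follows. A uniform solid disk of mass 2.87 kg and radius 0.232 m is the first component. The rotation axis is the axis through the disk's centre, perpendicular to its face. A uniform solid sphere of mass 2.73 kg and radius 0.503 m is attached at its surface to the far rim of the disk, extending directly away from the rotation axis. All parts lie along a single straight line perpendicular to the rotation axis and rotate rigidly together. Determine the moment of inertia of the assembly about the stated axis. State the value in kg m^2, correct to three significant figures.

Solid disk: I_cm = (1/2)MR² = (1/2)(2.87)(0.232)² = 0.077237 kg m^2; axis through the centre, so I = 0.077237 kg m^2.
Solid sphere: I_cm = (2/5)MR² = (2/5)(2.73)(0.503)² = 0.27629 kg m^2; centre at d = 0.232 + 0.503 = 0.735 m, so the parallel axis theorem gives I = 0.27629 + (2.73)(0.735)² = 1.7511 kg m^2.
Total I = 0.077237 + 1.7511 = 1.8283 kg m^2.

1.83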